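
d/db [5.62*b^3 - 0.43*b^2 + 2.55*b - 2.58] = 16.86*b^2 - 0.86*b + 2.55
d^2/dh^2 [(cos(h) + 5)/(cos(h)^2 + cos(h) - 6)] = (-9*(1 - cos(2*h))^2*cos(h) - 19*(1 - cos(2*h))^2 - 145*cos(h) - 278*cos(2*h) - 57*cos(3*h) + 2*cos(5*h) + 126)/(4*(cos(h) - 2)^3*(cos(h) + 3)^3)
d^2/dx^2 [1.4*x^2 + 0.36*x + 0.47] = 2.80000000000000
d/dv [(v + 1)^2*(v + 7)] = 3*(v + 1)*(v + 5)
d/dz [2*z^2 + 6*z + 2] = 4*z + 6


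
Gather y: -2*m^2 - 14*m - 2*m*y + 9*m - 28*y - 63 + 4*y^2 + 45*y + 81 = -2*m^2 - 5*m + 4*y^2 + y*(17 - 2*m) + 18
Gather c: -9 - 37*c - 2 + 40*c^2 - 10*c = 40*c^2 - 47*c - 11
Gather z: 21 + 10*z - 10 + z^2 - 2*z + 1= z^2 + 8*z + 12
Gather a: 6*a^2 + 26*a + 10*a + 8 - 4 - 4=6*a^2 + 36*a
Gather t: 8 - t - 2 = 6 - t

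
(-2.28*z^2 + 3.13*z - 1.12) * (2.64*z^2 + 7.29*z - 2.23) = -6.0192*z^4 - 8.358*z^3 + 24.9453*z^2 - 15.1447*z + 2.4976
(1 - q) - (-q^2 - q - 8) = q^2 + 9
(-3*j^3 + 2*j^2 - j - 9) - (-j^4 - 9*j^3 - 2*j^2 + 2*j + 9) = j^4 + 6*j^3 + 4*j^2 - 3*j - 18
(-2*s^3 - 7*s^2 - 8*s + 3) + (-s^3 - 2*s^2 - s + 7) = -3*s^3 - 9*s^2 - 9*s + 10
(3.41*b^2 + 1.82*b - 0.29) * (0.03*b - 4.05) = 0.1023*b^3 - 13.7559*b^2 - 7.3797*b + 1.1745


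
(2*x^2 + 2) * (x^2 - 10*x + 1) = 2*x^4 - 20*x^3 + 4*x^2 - 20*x + 2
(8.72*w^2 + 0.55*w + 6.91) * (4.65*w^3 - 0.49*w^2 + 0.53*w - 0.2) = 40.548*w^5 - 1.7153*w^4 + 36.4836*w^3 - 4.8384*w^2 + 3.5523*w - 1.382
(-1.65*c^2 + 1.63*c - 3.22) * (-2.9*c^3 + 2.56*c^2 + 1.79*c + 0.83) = 4.785*c^5 - 8.951*c^4 + 10.5573*c^3 - 6.695*c^2 - 4.4109*c - 2.6726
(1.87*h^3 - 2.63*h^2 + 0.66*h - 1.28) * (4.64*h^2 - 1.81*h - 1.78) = 8.6768*h^5 - 15.5879*h^4 + 4.4941*h^3 - 2.4524*h^2 + 1.142*h + 2.2784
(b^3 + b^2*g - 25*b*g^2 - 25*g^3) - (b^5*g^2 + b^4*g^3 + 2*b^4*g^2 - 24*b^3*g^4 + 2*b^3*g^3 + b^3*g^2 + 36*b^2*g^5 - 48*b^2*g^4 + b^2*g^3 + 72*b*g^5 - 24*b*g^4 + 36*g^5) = -b^5*g^2 - b^4*g^3 - 2*b^4*g^2 + 24*b^3*g^4 - 2*b^3*g^3 - b^3*g^2 + b^3 - 36*b^2*g^5 + 48*b^2*g^4 - b^2*g^3 + b^2*g - 72*b*g^5 + 24*b*g^4 - 25*b*g^2 - 36*g^5 - 25*g^3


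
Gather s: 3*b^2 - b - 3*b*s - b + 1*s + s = 3*b^2 - 2*b + s*(2 - 3*b)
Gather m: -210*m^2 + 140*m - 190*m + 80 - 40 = -210*m^2 - 50*m + 40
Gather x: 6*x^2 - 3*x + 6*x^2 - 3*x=12*x^2 - 6*x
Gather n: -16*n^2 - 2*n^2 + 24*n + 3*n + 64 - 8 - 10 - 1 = -18*n^2 + 27*n + 45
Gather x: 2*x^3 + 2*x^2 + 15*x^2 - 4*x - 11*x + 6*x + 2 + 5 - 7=2*x^3 + 17*x^2 - 9*x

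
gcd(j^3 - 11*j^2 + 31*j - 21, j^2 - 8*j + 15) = j - 3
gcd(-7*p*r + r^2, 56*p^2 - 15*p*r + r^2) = 7*p - r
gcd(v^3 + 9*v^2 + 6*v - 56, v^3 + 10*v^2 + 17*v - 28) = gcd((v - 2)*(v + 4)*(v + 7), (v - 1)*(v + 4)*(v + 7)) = v^2 + 11*v + 28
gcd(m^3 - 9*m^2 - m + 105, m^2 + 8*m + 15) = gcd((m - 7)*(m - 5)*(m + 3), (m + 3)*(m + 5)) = m + 3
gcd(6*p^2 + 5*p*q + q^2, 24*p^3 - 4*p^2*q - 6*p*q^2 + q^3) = 2*p + q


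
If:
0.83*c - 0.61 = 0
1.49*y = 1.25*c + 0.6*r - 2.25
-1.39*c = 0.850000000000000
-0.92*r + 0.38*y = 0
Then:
No Solution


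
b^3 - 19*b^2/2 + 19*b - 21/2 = (b - 7)*(b - 3/2)*(b - 1)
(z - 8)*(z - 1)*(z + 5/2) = z^3 - 13*z^2/2 - 29*z/2 + 20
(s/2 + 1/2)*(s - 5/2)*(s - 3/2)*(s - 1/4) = s^4/2 - 13*s^3/8 + s^2/4 + 61*s/32 - 15/32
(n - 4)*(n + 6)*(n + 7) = n^3 + 9*n^2 - 10*n - 168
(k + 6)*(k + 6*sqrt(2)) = k^2 + 6*k + 6*sqrt(2)*k + 36*sqrt(2)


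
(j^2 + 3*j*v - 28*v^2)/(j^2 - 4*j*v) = (j + 7*v)/j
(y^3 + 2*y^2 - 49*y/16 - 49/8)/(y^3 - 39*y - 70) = (y^2 - 49/16)/(y^2 - 2*y - 35)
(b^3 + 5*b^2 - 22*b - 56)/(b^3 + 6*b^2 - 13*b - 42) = (b - 4)/(b - 3)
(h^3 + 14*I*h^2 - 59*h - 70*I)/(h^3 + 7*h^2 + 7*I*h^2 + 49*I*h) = (h^2 + 7*I*h - 10)/(h*(h + 7))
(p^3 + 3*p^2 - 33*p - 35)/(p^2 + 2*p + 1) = (p^2 + 2*p - 35)/(p + 1)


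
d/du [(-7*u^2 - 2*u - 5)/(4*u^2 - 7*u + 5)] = 3*(19*u^2 - 10*u - 15)/(16*u^4 - 56*u^3 + 89*u^2 - 70*u + 25)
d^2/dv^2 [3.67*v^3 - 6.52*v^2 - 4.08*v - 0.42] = 22.02*v - 13.04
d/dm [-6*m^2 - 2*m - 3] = -12*m - 2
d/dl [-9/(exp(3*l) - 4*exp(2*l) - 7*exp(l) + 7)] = (27*exp(2*l) - 72*exp(l) - 63)*exp(l)/(exp(3*l) - 4*exp(2*l) - 7*exp(l) + 7)^2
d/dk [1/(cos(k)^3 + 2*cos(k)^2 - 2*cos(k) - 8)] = (3*cos(k)^2 + 4*cos(k) - 2)*sin(k)/(cos(k)^3 + 2*cos(k)^2 - 2*cos(k) - 8)^2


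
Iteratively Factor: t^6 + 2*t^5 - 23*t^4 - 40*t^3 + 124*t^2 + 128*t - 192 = (t - 1)*(t^5 + 3*t^4 - 20*t^3 - 60*t^2 + 64*t + 192) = (t - 2)*(t - 1)*(t^4 + 5*t^3 - 10*t^2 - 80*t - 96) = (t - 2)*(t - 1)*(t + 2)*(t^3 + 3*t^2 - 16*t - 48) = (t - 2)*(t - 1)*(t + 2)*(t + 3)*(t^2 - 16) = (t - 4)*(t - 2)*(t - 1)*(t + 2)*(t + 3)*(t + 4)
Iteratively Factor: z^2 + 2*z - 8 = (z + 4)*(z - 2)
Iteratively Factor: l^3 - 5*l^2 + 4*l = (l - 1)*(l^2 - 4*l) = (l - 4)*(l - 1)*(l)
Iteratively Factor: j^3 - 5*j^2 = (j - 5)*(j^2) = j*(j - 5)*(j)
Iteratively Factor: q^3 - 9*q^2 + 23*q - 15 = (q - 1)*(q^2 - 8*q + 15) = (q - 3)*(q - 1)*(q - 5)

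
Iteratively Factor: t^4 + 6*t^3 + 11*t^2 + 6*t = (t)*(t^3 + 6*t^2 + 11*t + 6) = t*(t + 2)*(t^2 + 4*t + 3) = t*(t + 1)*(t + 2)*(t + 3)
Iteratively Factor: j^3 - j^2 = (j)*(j^2 - j) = j*(j - 1)*(j)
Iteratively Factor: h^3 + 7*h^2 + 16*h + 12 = (h + 2)*(h^2 + 5*h + 6) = (h + 2)^2*(h + 3)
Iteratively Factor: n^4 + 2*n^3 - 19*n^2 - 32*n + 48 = (n + 3)*(n^3 - n^2 - 16*n + 16) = (n - 1)*(n + 3)*(n^2 - 16) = (n - 4)*(n - 1)*(n + 3)*(n + 4)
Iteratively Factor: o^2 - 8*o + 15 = (o - 3)*(o - 5)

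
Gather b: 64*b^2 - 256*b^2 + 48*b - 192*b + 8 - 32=-192*b^2 - 144*b - 24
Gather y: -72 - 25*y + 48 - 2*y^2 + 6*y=-2*y^2 - 19*y - 24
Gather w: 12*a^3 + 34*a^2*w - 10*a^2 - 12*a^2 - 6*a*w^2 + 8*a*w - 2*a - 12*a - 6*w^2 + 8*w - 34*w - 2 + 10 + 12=12*a^3 - 22*a^2 - 14*a + w^2*(-6*a - 6) + w*(34*a^2 + 8*a - 26) + 20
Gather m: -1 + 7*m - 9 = 7*m - 10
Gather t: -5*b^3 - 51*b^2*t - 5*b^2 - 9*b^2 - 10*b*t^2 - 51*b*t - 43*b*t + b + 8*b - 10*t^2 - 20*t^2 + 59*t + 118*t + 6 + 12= -5*b^3 - 14*b^2 + 9*b + t^2*(-10*b - 30) + t*(-51*b^2 - 94*b + 177) + 18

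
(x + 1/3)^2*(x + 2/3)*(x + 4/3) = x^4 + 8*x^3/3 + 7*x^2/3 + 22*x/27 + 8/81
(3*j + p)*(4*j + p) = 12*j^2 + 7*j*p + p^2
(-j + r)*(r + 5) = -j*r - 5*j + r^2 + 5*r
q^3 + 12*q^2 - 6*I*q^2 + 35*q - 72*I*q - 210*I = (q + 5)*(q + 7)*(q - 6*I)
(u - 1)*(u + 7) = u^2 + 6*u - 7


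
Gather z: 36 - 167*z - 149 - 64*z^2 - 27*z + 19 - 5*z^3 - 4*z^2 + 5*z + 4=-5*z^3 - 68*z^2 - 189*z - 90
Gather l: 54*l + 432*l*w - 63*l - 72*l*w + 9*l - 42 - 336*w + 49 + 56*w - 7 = 360*l*w - 280*w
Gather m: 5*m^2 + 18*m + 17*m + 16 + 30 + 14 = 5*m^2 + 35*m + 60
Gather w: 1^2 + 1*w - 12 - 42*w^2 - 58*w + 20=-42*w^2 - 57*w + 9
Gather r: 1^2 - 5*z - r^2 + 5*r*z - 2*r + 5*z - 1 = -r^2 + r*(5*z - 2)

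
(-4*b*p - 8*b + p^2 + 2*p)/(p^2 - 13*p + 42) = (-4*b*p - 8*b + p^2 + 2*p)/(p^2 - 13*p + 42)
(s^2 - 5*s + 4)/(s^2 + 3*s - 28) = (s - 1)/(s + 7)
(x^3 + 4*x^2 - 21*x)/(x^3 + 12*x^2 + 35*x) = (x - 3)/(x + 5)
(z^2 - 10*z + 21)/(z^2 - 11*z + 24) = (z - 7)/(z - 8)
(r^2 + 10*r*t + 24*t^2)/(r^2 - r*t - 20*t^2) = (r + 6*t)/(r - 5*t)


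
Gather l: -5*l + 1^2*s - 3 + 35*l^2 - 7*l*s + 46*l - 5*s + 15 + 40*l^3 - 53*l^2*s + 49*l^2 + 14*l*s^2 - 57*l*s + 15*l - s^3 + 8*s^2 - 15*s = 40*l^3 + l^2*(84 - 53*s) + l*(14*s^2 - 64*s + 56) - s^3 + 8*s^2 - 19*s + 12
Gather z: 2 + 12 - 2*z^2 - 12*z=-2*z^2 - 12*z + 14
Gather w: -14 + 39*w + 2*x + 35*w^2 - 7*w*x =35*w^2 + w*(39 - 7*x) + 2*x - 14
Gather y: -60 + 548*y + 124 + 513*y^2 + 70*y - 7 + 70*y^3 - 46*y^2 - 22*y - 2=70*y^3 + 467*y^2 + 596*y + 55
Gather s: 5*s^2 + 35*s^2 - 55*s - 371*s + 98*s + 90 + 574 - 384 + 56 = 40*s^2 - 328*s + 336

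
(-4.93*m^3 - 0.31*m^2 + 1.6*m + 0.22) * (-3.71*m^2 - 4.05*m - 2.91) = 18.2903*m^5 + 21.1166*m^4 + 9.6658*m^3 - 6.3941*m^2 - 5.547*m - 0.6402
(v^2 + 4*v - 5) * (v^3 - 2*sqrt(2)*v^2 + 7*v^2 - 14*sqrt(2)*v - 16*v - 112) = v^5 - 2*sqrt(2)*v^4 + 11*v^4 - 22*sqrt(2)*v^3 + 7*v^3 - 211*v^2 - 46*sqrt(2)*v^2 - 368*v + 70*sqrt(2)*v + 560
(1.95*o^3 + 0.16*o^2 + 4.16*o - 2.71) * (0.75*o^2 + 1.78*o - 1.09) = 1.4625*o^5 + 3.591*o^4 + 1.2793*o^3 + 5.1979*o^2 - 9.3582*o + 2.9539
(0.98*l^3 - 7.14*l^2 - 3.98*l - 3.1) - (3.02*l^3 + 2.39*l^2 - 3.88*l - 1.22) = -2.04*l^3 - 9.53*l^2 - 0.1*l - 1.88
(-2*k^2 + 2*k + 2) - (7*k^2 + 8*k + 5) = -9*k^2 - 6*k - 3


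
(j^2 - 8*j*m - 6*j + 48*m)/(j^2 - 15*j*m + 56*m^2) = (j - 6)/(j - 7*m)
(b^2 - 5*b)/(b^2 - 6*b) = (b - 5)/(b - 6)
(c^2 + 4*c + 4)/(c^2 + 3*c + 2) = (c + 2)/(c + 1)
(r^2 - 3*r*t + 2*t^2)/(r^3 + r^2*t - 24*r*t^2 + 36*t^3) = (r - t)/(r^2 + 3*r*t - 18*t^2)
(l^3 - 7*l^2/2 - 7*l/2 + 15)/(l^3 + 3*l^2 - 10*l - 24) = (l - 5/2)/(l + 4)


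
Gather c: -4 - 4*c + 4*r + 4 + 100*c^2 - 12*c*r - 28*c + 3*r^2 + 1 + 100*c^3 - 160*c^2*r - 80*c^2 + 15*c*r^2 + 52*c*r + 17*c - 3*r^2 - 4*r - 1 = 100*c^3 + c^2*(20 - 160*r) + c*(15*r^2 + 40*r - 15)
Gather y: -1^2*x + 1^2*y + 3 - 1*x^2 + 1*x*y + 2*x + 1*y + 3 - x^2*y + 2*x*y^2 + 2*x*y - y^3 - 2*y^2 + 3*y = -x^2 + x - y^3 + y^2*(2*x - 2) + y*(-x^2 + 3*x + 5) + 6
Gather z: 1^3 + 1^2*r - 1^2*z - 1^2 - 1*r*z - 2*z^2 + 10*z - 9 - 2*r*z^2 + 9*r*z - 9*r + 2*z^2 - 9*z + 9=-2*r*z^2 + 8*r*z - 8*r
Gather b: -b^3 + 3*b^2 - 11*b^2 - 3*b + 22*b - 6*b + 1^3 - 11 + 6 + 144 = -b^3 - 8*b^2 + 13*b + 140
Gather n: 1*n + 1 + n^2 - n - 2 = n^2 - 1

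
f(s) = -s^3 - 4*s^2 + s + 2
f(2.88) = -52.19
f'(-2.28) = 3.64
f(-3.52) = -7.47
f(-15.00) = 2462.00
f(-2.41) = -9.64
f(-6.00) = 68.00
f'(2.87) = -46.67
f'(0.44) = -3.10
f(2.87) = -51.72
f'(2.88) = -46.92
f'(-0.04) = 1.32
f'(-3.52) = -8.01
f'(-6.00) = -59.00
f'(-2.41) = 2.86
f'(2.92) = -47.94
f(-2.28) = -9.22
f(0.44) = 1.58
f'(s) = -3*s^2 - 8*s + 1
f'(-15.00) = -554.00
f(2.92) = -54.08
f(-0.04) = 1.95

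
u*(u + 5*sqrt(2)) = u^2 + 5*sqrt(2)*u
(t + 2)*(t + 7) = t^2 + 9*t + 14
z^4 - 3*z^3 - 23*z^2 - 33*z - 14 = (z - 7)*(z + 1)^2*(z + 2)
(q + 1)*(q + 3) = q^2 + 4*q + 3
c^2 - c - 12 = (c - 4)*(c + 3)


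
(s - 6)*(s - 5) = s^2 - 11*s + 30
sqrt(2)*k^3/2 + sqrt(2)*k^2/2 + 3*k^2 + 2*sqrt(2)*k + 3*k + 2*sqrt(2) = (k + sqrt(2))*(k + 2*sqrt(2))*(sqrt(2)*k/2 + sqrt(2)/2)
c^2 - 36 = (c - 6)*(c + 6)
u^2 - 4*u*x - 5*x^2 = (u - 5*x)*(u + x)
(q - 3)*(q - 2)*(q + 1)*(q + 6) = q^4 + 2*q^3 - 23*q^2 + 12*q + 36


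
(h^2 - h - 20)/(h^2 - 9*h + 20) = (h + 4)/(h - 4)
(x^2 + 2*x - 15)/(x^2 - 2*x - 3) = (x + 5)/(x + 1)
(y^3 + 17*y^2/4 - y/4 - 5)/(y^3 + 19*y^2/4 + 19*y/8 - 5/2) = 2*(y - 1)/(2*y - 1)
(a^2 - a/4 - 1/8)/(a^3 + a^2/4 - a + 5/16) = 2*(4*a + 1)/(8*a^2 + 6*a - 5)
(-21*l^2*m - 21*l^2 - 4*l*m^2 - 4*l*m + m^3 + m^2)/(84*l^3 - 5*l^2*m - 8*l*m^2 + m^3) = (-m - 1)/(4*l - m)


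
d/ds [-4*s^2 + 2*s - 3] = 2 - 8*s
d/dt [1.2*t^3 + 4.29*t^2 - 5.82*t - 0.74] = 3.6*t^2 + 8.58*t - 5.82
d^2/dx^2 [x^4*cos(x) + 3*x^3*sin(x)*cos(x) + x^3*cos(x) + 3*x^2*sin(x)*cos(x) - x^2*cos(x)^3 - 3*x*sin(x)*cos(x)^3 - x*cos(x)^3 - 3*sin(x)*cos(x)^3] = -x^4*cos(x) - 8*x^3*sin(x) - 6*x^3*sin(2*x) - x^3*cos(x) - 6*x^2*sin(x) - 6*x^2*sin(2*x) + 51*x^2*cos(x)/4 + 18*x^2*cos(2*x) + 9*x^2*cos(3*x)/4 + 3*x*sin(x) + 12*x*sin(2*x) + 3*x*sin(3*x) + 6*x*sin(4*x) + 27*x*cos(x)/4 + 12*x*cos(2*x) + 9*x*cos(3*x)/4 + 3*sin(x)/2 + 6*sin(2*x) + 3*sin(3*x)/2 + 6*sin(4*x) - 3*cos(x)/2 - 6*cos(2*x)^2 - 3*cos(2*x) - cos(3*x)/2 + 3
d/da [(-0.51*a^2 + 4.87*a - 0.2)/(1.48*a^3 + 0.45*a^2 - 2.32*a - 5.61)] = (0.7548*a^4 - 14.4152*a^3 - 0.1203*a^2 + 5.9022*a - 27.7847)/(2.1904*a^6 + 1.332*a^5 - 6.6647*a^4 - 18.6936*a^3 + 0.333399999999999*a^2 + 26.0304*a + 31.4721)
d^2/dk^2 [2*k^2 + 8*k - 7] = 4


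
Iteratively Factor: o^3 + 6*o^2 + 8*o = (o + 4)*(o^2 + 2*o) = (o + 2)*(o + 4)*(o)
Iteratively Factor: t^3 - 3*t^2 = (t)*(t^2 - 3*t) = t*(t - 3)*(t)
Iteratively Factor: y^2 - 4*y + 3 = (y - 3)*(y - 1)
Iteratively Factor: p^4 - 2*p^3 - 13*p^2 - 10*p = (p)*(p^3 - 2*p^2 - 13*p - 10) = p*(p - 5)*(p^2 + 3*p + 2) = p*(p - 5)*(p + 1)*(p + 2)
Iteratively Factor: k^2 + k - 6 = (k - 2)*(k + 3)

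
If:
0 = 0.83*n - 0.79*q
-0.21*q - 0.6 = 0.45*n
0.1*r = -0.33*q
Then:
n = -0.89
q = -0.94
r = 3.10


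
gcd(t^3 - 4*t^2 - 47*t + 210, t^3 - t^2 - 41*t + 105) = t^2 + 2*t - 35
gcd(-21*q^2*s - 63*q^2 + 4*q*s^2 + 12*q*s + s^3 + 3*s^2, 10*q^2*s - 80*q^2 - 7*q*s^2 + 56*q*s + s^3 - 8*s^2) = 1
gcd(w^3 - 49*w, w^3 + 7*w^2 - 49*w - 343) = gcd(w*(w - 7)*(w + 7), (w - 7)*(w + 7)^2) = w^2 - 49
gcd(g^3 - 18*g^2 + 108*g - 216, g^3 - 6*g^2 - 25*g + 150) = g - 6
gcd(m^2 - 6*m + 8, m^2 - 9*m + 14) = m - 2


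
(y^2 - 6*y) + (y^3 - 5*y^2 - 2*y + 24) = y^3 - 4*y^2 - 8*y + 24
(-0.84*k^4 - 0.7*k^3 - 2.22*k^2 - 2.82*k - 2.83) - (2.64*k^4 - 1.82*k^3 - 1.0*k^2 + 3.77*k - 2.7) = -3.48*k^4 + 1.12*k^3 - 1.22*k^2 - 6.59*k - 0.13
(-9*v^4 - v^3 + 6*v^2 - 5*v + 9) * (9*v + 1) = -81*v^5 - 18*v^4 + 53*v^3 - 39*v^2 + 76*v + 9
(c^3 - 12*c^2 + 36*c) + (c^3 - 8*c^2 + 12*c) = 2*c^3 - 20*c^2 + 48*c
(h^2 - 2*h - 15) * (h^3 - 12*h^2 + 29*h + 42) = h^5 - 14*h^4 + 38*h^3 + 164*h^2 - 519*h - 630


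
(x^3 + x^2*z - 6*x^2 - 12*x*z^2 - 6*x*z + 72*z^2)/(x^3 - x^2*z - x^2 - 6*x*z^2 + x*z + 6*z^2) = (x^2 + 4*x*z - 6*x - 24*z)/(x^2 + 2*x*z - x - 2*z)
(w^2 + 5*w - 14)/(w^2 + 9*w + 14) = (w - 2)/(w + 2)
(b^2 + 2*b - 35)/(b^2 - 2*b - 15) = (b + 7)/(b + 3)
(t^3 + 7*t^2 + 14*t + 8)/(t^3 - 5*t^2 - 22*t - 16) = (t + 4)/(t - 8)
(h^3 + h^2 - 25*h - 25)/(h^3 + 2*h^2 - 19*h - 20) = (h - 5)/(h - 4)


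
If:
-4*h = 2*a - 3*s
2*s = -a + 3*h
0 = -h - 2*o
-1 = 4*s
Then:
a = -1/40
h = -7/40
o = 7/80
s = -1/4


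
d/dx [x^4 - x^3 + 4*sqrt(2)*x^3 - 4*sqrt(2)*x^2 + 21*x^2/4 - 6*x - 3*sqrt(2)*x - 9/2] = 4*x^3 - 3*x^2 + 12*sqrt(2)*x^2 - 8*sqrt(2)*x + 21*x/2 - 6 - 3*sqrt(2)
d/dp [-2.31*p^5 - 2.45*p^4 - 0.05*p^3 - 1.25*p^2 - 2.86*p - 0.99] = -11.55*p^4 - 9.8*p^3 - 0.15*p^2 - 2.5*p - 2.86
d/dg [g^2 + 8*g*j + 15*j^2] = 2*g + 8*j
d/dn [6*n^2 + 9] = 12*n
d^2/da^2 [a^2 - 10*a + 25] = 2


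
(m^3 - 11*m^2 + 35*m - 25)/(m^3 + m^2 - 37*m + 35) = (m - 5)/(m + 7)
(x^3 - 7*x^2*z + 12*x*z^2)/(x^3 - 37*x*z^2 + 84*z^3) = x/(x + 7*z)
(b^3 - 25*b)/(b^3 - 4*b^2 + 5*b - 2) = b*(b^2 - 25)/(b^3 - 4*b^2 + 5*b - 2)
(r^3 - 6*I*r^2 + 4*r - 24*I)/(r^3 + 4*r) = (r - 6*I)/r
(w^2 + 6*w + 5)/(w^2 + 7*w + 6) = (w + 5)/(w + 6)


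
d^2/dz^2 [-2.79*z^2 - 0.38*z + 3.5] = -5.58000000000000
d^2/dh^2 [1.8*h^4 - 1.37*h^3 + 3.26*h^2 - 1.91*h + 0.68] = 21.6*h^2 - 8.22*h + 6.52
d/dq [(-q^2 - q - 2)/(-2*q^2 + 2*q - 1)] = (-4*q^2 - 6*q + 5)/(4*q^4 - 8*q^3 + 8*q^2 - 4*q + 1)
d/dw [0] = 0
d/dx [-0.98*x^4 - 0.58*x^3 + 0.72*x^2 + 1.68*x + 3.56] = -3.92*x^3 - 1.74*x^2 + 1.44*x + 1.68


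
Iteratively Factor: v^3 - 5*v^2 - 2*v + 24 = (v - 3)*(v^2 - 2*v - 8) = (v - 3)*(v + 2)*(v - 4)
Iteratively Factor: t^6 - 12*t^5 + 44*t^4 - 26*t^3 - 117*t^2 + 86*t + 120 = (t - 3)*(t^5 - 9*t^4 + 17*t^3 + 25*t^2 - 42*t - 40) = (t - 3)*(t + 1)*(t^4 - 10*t^3 + 27*t^2 - 2*t - 40) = (t - 3)*(t - 2)*(t + 1)*(t^3 - 8*t^2 + 11*t + 20) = (t - 3)*(t - 2)*(t + 1)^2*(t^2 - 9*t + 20) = (t - 5)*(t - 3)*(t - 2)*(t + 1)^2*(t - 4)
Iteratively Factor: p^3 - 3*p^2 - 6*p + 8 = (p - 1)*(p^2 - 2*p - 8) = (p - 4)*(p - 1)*(p + 2)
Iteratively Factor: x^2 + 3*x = (x)*(x + 3)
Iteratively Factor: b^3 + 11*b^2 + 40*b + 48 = (b + 4)*(b^2 + 7*b + 12) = (b + 3)*(b + 4)*(b + 4)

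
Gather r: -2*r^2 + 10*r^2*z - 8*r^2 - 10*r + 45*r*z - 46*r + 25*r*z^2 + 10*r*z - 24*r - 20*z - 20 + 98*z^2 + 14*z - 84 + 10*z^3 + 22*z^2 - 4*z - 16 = r^2*(10*z - 10) + r*(25*z^2 + 55*z - 80) + 10*z^3 + 120*z^2 - 10*z - 120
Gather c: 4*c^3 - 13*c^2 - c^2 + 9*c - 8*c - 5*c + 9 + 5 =4*c^3 - 14*c^2 - 4*c + 14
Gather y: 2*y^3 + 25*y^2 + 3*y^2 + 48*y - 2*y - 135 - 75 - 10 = 2*y^3 + 28*y^2 + 46*y - 220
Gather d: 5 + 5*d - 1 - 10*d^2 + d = -10*d^2 + 6*d + 4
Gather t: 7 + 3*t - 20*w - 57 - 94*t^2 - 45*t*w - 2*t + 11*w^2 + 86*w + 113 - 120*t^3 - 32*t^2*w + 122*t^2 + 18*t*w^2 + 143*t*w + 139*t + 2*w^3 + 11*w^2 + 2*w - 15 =-120*t^3 + t^2*(28 - 32*w) + t*(18*w^2 + 98*w + 140) + 2*w^3 + 22*w^2 + 68*w + 48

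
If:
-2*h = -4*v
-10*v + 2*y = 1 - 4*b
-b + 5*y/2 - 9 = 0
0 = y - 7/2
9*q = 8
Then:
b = -1/4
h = 1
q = 8/9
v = 1/2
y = 7/2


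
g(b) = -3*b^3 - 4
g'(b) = -9*b^2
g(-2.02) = 20.73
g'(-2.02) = -36.72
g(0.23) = -4.04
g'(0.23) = -0.48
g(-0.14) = -3.99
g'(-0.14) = -0.18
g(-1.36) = 3.55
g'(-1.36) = -16.65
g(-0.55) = -3.50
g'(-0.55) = -2.72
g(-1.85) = 14.99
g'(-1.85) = -30.80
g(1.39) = -12.06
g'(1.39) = -17.39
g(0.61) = -4.68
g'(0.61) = -3.35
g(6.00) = -652.00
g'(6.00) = -324.00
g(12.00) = -5188.00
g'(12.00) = -1296.00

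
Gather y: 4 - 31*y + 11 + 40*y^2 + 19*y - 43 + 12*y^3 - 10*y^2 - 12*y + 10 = 12*y^3 + 30*y^2 - 24*y - 18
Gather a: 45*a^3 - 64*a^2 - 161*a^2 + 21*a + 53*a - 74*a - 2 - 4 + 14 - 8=45*a^3 - 225*a^2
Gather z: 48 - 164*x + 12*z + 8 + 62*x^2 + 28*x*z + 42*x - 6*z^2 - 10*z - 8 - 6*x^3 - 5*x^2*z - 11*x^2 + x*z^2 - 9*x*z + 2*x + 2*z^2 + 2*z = -6*x^3 + 51*x^2 - 120*x + z^2*(x - 4) + z*(-5*x^2 + 19*x + 4) + 48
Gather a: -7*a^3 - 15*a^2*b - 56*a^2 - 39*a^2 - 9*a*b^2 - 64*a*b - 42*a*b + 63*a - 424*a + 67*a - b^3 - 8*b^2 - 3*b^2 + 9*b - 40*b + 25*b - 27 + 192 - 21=-7*a^3 + a^2*(-15*b - 95) + a*(-9*b^2 - 106*b - 294) - b^3 - 11*b^2 - 6*b + 144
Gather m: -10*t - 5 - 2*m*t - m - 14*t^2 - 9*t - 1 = m*(-2*t - 1) - 14*t^2 - 19*t - 6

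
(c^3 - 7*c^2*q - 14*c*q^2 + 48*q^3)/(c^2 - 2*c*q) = c - 5*q - 24*q^2/c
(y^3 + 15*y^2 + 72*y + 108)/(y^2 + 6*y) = y + 9 + 18/y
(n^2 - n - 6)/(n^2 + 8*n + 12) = (n - 3)/(n + 6)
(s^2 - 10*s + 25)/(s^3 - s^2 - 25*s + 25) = (s - 5)/(s^2 + 4*s - 5)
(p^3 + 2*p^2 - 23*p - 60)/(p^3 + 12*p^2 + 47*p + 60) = (p - 5)/(p + 5)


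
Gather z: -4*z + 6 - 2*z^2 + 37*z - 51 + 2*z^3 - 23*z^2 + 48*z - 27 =2*z^3 - 25*z^2 + 81*z - 72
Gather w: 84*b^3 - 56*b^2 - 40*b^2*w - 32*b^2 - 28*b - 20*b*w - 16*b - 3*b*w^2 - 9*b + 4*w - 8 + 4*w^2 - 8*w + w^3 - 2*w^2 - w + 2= 84*b^3 - 88*b^2 - 53*b + w^3 + w^2*(2 - 3*b) + w*(-40*b^2 - 20*b - 5) - 6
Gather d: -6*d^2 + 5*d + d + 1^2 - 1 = -6*d^2 + 6*d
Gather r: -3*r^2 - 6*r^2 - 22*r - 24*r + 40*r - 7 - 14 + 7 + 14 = -9*r^2 - 6*r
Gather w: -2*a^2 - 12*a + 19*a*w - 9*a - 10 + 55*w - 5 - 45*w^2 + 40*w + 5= -2*a^2 - 21*a - 45*w^2 + w*(19*a + 95) - 10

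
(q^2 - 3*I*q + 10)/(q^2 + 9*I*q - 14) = (q - 5*I)/(q + 7*I)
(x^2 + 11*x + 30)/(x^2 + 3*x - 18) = (x + 5)/(x - 3)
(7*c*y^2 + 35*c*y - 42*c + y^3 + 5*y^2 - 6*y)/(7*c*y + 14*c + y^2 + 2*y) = (y^2 + 5*y - 6)/(y + 2)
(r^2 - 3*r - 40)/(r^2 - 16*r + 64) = (r + 5)/(r - 8)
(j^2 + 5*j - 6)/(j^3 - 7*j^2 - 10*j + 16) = (j + 6)/(j^2 - 6*j - 16)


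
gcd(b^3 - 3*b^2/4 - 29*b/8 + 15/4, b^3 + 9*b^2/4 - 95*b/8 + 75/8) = b^2 - 11*b/4 + 15/8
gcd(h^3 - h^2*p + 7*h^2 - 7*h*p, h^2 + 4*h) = h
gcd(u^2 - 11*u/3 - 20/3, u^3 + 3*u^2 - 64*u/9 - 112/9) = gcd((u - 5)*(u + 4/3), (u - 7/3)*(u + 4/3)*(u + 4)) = u + 4/3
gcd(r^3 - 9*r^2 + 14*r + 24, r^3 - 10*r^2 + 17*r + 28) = r^2 - 3*r - 4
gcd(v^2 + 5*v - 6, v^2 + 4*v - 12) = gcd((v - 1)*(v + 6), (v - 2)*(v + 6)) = v + 6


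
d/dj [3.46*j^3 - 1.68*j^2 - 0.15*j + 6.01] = 10.38*j^2 - 3.36*j - 0.15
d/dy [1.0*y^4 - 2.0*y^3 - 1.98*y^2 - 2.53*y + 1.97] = 4.0*y^3 - 6.0*y^2 - 3.96*y - 2.53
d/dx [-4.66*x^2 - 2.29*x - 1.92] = -9.32*x - 2.29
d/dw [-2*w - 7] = -2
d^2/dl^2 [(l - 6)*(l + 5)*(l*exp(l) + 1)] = l^3*exp(l) + 5*l^2*exp(l) - 28*l*exp(l) - 62*exp(l) + 2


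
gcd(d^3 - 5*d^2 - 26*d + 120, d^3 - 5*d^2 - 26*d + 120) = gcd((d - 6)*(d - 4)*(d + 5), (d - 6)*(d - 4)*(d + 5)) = d^3 - 5*d^2 - 26*d + 120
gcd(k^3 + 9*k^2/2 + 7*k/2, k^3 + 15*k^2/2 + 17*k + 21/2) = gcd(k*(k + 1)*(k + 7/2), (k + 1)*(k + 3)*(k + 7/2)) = k^2 + 9*k/2 + 7/2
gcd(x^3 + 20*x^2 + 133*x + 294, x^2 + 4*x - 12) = x + 6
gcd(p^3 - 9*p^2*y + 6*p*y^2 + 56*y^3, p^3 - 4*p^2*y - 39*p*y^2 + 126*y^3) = -p + 7*y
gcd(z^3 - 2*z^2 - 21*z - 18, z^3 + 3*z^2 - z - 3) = z^2 + 4*z + 3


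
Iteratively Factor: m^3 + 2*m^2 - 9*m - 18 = (m - 3)*(m^2 + 5*m + 6) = (m - 3)*(m + 2)*(m + 3)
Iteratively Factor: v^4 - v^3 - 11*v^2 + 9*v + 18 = (v + 1)*(v^3 - 2*v^2 - 9*v + 18) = (v + 1)*(v + 3)*(v^2 - 5*v + 6) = (v - 2)*(v + 1)*(v + 3)*(v - 3)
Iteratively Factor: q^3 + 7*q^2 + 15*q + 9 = (q + 1)*(q^2 + 6*q + 9) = (q + 1)*(q + 3)*(q + 3)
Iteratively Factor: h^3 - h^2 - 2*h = (h - 2)*(h^2 + h) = (h - 2)*(h + 1)*(h)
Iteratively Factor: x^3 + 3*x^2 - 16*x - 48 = (x - 4)*(x^2 + 7*x + 12) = (x - 4)*(x + 3)*(x + 4)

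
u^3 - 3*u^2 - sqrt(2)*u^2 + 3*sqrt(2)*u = u*(u - 3)*(u - sqrt(2))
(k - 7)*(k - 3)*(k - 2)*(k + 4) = k^4 - 8*k^3 - 7*k^2 + 122*k - 168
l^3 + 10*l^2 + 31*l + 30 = (l + 2)*(l + 3)*(l + 5)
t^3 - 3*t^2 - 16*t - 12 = (t - 6)*(t + 1)*(t + 2)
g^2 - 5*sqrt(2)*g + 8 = (g - 4*sqrt(2))*(g - sqrt(2))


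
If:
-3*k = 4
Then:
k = -4/3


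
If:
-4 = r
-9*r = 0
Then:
No Solution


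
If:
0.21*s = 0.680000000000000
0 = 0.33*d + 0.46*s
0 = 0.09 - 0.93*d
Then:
No Solution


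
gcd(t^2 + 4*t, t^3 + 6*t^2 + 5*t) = t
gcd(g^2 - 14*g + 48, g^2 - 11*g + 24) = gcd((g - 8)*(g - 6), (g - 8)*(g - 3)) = g - 8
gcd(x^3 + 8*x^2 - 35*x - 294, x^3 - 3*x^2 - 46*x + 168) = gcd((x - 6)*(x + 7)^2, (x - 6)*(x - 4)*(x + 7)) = x^2 + x - 42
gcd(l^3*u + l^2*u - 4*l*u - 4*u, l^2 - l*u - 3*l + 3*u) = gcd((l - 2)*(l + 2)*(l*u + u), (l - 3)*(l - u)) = 1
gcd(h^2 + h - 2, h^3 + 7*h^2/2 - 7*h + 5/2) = h - 1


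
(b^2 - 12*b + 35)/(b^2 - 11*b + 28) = (b - 5)/(b - 4)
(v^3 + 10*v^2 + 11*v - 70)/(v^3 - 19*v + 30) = (v + 7)/(v - 3)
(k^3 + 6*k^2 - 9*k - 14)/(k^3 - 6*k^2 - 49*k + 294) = (k^2 - k - 2)/(k^2 - 13*k + 42)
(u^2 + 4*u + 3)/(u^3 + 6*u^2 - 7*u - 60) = (u^2 + 4*u + 3)/(u^3 + 6*u^2 - 7*u - 60)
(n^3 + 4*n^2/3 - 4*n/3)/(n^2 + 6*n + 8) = n*(3*n - 2)/(3*(n + 4))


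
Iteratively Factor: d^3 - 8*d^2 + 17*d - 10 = (d - 2)*(d^2 - 6*d + 5) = (d - 5)*(d - 2)*(d - 1)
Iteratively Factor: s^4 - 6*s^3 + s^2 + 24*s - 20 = (s - 5)*(s^3 - s^2 - 4*s + 4) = (s - 5)*(s + 2)*(s^2 - 3*s + 2) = (s - 5)*(s - 1)*(s + 2)*(s - 2)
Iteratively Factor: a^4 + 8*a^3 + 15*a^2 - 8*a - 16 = (a + 4)*(a^3 + 4*a^2 - a - 4) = (a - 1)*(a + 4)*(a^2 + 5*a + 4) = (a - 1)*(a + 4)^2*(a + 1)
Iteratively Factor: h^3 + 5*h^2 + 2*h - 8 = (h + 4)*(h^2 + h - 2) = (h + 2)*(h + 4)*(h - 1)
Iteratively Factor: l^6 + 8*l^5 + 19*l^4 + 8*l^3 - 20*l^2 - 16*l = (l + 2)*(l^5 + 6*l^4 + 7*l^3 - 6*l^2 - 8*l) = l*(l + 2)*(l^4 + 6*l^3 + 7*l^2 - 6*l - 8) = l*(l + 2)^2*(l^3 + 4*l^2 - l - 4) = l*(l - 1)*(l + 2)^2*(l^2 + 5*l + 4) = l*(l - 1)*(l + 2)^2*(l + 4)*(l + 1)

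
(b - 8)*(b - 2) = b^2 - 10*b + 16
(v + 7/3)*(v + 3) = v^2 + 16*v/3 + 7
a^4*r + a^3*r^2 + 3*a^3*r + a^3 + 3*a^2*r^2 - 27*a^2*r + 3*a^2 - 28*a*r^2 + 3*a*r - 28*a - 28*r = (a - 4)*(a + 7)*(a + r)*(a*r + 1)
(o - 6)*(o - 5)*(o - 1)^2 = o^4 - 13*o^3 + 53*o^2 - 71*o + 30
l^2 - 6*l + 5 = (l - 5)*(l - 1)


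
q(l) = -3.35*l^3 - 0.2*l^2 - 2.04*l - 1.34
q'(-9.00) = -812.49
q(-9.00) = 2442.97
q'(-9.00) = -812.49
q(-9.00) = 2442.97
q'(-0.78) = -7.84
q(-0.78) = 1.72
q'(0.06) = -2.10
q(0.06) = -1.46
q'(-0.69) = -6.55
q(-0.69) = 1.07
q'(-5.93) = -353.08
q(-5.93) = 702.29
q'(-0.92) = -10.18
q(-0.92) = 2.98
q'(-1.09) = -13.54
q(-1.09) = 4.98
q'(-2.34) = -56.13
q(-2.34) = 45.26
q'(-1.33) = -19.29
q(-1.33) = 8.90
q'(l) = -10.05*l^2 - 0.4*l - 2.04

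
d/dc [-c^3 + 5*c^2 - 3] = c*(10 - 3*c)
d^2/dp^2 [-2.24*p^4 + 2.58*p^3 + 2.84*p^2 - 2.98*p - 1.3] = -26.88*p^2 + 15.48*p + 5.68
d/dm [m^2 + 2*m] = 2*m + 2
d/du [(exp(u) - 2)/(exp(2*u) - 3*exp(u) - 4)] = (-exp(2*u) + 4*exp(u) - 10)*exp(u)/(exp(4*u) - 6*exp(3*u) + exp(2*u) + 24*exp(u) + 16)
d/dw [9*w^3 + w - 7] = 27*w^2 + 1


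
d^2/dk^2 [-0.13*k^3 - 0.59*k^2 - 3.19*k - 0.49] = -0.78*k - 1.18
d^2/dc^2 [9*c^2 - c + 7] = 18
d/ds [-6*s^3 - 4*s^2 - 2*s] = -18*s^2 - 8*s - 2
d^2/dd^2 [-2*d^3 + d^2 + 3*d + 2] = 2 - 12*d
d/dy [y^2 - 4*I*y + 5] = 2*y - 4*I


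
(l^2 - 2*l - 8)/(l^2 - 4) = (l - 4)/(l - 2)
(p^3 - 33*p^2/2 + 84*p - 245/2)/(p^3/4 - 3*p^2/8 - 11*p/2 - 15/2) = 4*(-2*p^3 + 33*p^2 - 168*p + 245)/(-2*p^3 + 3*p^2 + 44*p + 60)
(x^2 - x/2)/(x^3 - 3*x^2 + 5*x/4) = 2/(2*x - 5)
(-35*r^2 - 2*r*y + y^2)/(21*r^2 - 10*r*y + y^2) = (5*r + y)/(-3*r + y)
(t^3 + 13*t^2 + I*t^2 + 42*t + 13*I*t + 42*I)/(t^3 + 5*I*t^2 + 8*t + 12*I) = (t^2 + 13*t + 42)/(t^2 + 4*I*t + 12)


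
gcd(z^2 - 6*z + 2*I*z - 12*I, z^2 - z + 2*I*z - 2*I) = z + 2*I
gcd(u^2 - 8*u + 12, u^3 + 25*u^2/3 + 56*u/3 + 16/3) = 1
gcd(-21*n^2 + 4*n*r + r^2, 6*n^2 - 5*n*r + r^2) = -3*n + r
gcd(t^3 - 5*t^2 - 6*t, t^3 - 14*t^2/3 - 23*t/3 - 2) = t^2 - 5*t - 6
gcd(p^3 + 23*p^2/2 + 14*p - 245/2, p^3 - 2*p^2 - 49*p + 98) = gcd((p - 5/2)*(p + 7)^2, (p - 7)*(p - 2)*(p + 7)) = p + 7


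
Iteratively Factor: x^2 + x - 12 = (x - 3)*(x + 4)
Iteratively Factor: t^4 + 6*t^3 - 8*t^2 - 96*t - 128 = (t + 4)*(t^3 + 2*t^2 - 16*t - 32) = (t + 2)*(t + 4)*(t^2 - 16) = (t - 4)*(t + 2)*(t + 4)*(t + 4)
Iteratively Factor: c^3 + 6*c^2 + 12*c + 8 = (c + 2)*(c^2 + 4*c + 4) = (c + 2)^2*(c + 2)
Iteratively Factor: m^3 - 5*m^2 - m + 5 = (m + 1)*(m^2 - 6*m + 5) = (m - 5)*(m + 1)*(m - 1)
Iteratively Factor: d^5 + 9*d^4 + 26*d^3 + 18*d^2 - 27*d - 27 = (d + 3)*(d^4 + 6*d^3 + 8*d^2 - 6*d - 9) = (d - 1)*(d + 3)*(d^3 + 7*d^2 + 15*d + 9) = (d - 1)*(d + 1)*(d + 3)*(d^2 + 6*d + 9) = (d - 1)*(d + 1)*(d + 3)^2*(d + 3)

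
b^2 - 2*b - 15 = (b - 5)*(b + 3)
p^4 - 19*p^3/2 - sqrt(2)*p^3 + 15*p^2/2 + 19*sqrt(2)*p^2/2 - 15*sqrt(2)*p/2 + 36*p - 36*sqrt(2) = (p - 8)*(p - 3)*(p + 3/2)*(p - sqrt(2))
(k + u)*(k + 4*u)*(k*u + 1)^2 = k^4*u^2 + 5*k^3*u^3 + 2*k^3*u + 4*k^2*u^4 + 10*k^2*u^2 + k^2 + 8*k*u^3 + 5*k*u + 4*u^2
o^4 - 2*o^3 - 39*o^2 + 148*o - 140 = (o - 5)*(o - 2)^2*(o + 7)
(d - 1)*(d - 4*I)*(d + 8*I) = d^3 - d^2 + 4*I*d^2 + 32*d - 4*I*d - 32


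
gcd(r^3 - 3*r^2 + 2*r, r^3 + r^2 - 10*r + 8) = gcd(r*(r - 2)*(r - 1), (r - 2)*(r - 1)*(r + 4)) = r^2 - 3*r + 2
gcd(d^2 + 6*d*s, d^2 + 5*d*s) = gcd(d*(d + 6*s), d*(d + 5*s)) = d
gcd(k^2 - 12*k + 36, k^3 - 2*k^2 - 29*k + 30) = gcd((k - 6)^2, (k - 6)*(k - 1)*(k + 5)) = k - 6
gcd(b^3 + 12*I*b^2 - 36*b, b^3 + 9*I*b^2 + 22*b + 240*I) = b + 6*I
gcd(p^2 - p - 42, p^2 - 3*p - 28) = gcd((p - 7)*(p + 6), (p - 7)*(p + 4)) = p - 7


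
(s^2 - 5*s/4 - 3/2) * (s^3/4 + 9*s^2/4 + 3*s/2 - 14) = s^5/4 + 31*s^4/16 - 27*s^3/16 - 77*s^2/4 + 61*s/4 + 21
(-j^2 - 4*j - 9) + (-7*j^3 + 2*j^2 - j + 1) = -7*j^3 + j^2 - 5*j - 8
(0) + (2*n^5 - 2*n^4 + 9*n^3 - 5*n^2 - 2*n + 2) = 2*n^5 - 2*n^4 + 9*n^3 - 5*n^2 - 2*n + 2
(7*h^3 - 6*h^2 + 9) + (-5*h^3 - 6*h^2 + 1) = 2*h^3 - 12*h^2 + 10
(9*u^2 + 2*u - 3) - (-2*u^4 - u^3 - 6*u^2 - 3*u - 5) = 2*u^4 + u^3 + 15*u^2 + 5*u + 2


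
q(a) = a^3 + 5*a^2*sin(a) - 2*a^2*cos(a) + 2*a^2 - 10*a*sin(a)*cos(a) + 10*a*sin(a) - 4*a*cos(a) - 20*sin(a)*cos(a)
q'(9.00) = -81.63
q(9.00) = 1316.71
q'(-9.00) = -85.65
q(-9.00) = -555.73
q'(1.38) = 75.89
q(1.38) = 21.27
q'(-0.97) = 5.83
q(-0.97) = 11.02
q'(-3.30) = 0.84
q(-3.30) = -4.33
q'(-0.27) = -19.89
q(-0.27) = 6.10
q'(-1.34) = 12.49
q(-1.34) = 7.36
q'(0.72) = 12.04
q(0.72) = -8.56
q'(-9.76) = -59.04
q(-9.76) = -495.68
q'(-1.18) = 10.68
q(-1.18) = 9.24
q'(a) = 2*a^2*sin(a) + 5*a^2*cos(a) + 3*a^2 + 10*a*sin(a)^2 + 14*a*sin(a) - 10*a*cos(a)^2 + 6*a*cos(a) + 4*a + 20*sin(a)^2 - 10*sin(a)*cos(a) + 10*sin(a) - 20*cos(a)^2 - 4*cos(a)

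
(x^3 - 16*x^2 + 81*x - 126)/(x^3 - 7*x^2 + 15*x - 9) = (x^2 - 13*x + 42)/(x^2 - 4*x + 3)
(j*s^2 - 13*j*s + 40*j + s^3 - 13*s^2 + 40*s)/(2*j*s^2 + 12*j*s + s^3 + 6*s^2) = (j*s^2 - 13*j*s + 40*j + s^3 - 13*s^2 + 40*s)/(s*(2*j*s + 12*j + s^2 + 6*s))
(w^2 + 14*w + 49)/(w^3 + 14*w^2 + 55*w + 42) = (w + 7)/(w^2 + 7*w + 6)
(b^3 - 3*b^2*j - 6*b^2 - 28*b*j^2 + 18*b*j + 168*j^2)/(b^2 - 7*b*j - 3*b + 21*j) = (b^2 + 4*b*j - 6*b - 24*j)/(b - 3)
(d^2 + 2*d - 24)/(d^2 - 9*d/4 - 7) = 4*(d + 6)/(4*d + 7)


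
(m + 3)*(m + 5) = m^2 + 8*m + 15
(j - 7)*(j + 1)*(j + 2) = j^3 - 4*j^2 - 19*j - 14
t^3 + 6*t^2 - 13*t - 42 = (t - 3)*(t + 2)*(t + 7)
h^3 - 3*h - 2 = (h - 2)*(h + 1)^2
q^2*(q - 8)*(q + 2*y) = q^4 + 2*q^3*y - 8*q^3 - 16*q^2*y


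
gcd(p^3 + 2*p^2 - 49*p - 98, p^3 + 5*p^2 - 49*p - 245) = p^2 - 49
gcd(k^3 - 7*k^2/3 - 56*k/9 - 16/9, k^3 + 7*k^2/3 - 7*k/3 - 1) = k + 1/3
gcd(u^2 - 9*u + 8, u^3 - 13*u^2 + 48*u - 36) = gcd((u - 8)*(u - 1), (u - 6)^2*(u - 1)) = u - 1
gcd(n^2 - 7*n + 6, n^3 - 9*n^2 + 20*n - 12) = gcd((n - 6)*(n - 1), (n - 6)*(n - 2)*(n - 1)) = n^2 - 7*n + 6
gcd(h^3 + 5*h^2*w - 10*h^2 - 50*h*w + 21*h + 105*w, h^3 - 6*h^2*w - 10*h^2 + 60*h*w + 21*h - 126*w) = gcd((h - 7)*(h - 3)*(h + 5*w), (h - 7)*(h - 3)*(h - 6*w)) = h^2 - 10*h + 21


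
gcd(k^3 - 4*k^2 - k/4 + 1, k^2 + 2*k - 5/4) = k - 1/2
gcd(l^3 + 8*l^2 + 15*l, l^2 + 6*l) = l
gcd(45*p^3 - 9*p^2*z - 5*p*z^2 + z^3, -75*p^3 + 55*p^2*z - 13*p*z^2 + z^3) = 15*p^2 - 8*p*z + z^2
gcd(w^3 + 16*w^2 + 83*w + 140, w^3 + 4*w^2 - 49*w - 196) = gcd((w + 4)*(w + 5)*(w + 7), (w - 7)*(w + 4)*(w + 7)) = w^2 + 11*w + 28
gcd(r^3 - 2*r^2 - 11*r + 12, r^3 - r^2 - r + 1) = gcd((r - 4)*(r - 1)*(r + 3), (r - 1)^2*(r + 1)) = r - 1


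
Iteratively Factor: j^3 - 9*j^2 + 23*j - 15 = (j - 3)*(j^2 - 6*j + 5) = (j - 5)*(j - 3)*(j - 1)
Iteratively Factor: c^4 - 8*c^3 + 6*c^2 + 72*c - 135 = (c + 3)*(c^3 - 11*c^2 + 39*c - 45) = (c - 5)*(c + 3)*(c^2 - 6*c + 9) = (c - 5)*(c - 3)*(c + 3)*(c - 3)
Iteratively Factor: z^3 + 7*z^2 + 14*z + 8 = (z + 2)*(z^2 + 5*z + 4) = (z + 2)*(z + 4)*(z + 1)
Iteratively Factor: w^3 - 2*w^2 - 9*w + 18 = (w - 3)*(w^2 + w - 6) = (w - 3)*(w - 2)*(w + 3)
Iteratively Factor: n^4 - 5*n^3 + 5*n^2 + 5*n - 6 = (n - 3)*(n^3 - 2*n^2 - n + 2) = (n - 3)*(n - 2)*(n^2 - 1) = (n - 3)*(n - 2)*(n - 1)*(n + 1)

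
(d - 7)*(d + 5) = d^2 - 2*d - 35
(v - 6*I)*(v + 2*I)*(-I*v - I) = -I*v^3 - 4*v^2 - I*v^2 - 4*v - 12*I*v - 12*I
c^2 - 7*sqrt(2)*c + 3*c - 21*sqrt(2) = (c + 3)*(c - 7*sqrt(2))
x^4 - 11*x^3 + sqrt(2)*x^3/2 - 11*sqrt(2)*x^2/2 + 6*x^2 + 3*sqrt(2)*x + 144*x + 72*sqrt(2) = (x - 8)*(x - 6)*(x + 3)*(x + sqrt(2)/2)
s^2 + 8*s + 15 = (s + 3)*(s + 5)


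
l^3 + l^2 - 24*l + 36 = (l - 3)*(l - 2)*(l + 6)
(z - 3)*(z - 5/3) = z^2 - 14*z/3 + 5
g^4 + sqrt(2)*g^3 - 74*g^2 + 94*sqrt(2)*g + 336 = (g - 4*sqrt(2))*(g - 3*sqrt(2))*(g + sqrt(2))*(g + 7*sqrt(2))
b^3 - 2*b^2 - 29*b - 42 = (b - 7)*(b + 2)*(b + 3)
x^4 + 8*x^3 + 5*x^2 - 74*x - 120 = (x - 3)*(x + 2)*(x + 4)*(x + 5)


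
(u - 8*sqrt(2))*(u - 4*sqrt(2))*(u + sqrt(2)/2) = u^3 - 23*sqrt(2)*u^2/2 + 52*u + 32*sqrt(2)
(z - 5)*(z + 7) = z^2 + 2*z - 35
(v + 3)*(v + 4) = v^2 + 7*v + 12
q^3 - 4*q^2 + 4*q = q*(q - 2)^2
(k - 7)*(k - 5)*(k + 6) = k^3 - 6*k^2 - 37*k + 210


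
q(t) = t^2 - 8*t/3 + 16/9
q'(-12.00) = -26.67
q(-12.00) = 177.78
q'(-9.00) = -20.67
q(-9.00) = 106.78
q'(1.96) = 1.25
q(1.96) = 0.39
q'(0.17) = -2.33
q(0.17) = 1.35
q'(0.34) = -1.99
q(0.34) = 0.99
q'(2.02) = 1.37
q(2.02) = 0.47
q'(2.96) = 3.25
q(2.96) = 2.65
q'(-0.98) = -4.63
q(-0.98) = 5.35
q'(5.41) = 8.15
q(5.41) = 16.62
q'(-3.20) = -9.07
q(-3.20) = 20.55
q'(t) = 2*t - 8/3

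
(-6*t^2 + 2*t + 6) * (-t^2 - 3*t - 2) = 6*t^4 + 16*t^3 - 22*t - 12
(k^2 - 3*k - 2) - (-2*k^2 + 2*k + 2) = 3*k^2 - 5*k - 4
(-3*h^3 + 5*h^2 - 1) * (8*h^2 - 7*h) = -24*h^5 + 61*h^4 - 35*h^3 - 8*h^2 + 7*h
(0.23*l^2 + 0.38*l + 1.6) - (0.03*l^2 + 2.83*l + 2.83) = 0.2*l^2 - 2.45*l - 1.23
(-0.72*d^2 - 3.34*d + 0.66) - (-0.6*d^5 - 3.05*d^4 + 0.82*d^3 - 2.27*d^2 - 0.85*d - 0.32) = 0.6*d^5 + 3.05*d^4 - 0.82*d^3 + 1.55*d^2 - 2.49*d + 0.98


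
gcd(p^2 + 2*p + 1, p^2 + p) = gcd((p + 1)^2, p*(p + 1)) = p + 1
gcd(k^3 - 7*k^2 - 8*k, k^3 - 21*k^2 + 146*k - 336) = k - 8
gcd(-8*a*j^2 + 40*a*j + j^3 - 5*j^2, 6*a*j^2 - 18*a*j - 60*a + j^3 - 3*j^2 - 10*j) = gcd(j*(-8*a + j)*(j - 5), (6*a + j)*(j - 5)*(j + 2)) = j - 5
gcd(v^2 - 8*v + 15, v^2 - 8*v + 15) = v^2 - 8*v + 15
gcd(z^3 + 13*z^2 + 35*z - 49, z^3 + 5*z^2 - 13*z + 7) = z^2 + 6*z - 7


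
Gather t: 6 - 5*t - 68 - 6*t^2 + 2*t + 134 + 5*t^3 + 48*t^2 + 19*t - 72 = 5*t^3 + 42*t^2 + 16*t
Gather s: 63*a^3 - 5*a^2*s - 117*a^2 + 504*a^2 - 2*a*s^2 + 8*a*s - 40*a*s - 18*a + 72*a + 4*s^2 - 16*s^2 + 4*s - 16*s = 63*a^3 + 387*a^2 + 54*a + s^2*(-2*a - 12) + s*(-5*a^2 - 32*a - 12)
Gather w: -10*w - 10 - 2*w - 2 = -12*w - 12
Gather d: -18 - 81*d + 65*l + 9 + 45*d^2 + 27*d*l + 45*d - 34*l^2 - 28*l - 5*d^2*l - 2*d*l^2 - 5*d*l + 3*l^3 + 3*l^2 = d^2*(45 - 5*l) + d*(-2*l^2 + 22*l - 36) + 3*l^3 - 31*l^2 + 37*l - 9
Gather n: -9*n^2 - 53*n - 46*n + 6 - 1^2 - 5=-9*n^2 - 99*n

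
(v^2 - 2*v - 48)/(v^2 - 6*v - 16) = (v + 6)/(v + 2)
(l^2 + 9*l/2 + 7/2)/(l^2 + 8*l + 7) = (l + 7/2)/(l + 7)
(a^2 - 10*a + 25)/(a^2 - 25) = (a - 5)/(a + 5)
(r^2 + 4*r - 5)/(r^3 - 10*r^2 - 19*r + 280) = (r - 1)/(r^2 - 15*r + 56)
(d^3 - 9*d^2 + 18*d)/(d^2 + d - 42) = d*(d - 3)/(d + 7)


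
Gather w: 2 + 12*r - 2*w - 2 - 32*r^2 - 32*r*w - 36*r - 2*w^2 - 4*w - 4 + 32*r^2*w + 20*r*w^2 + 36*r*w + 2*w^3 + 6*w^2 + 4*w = -32*r^2 - 24*r + 2*w^3 + w^2*(20*r + 4) + w*(32*r^2 + 4*r - 2) - 4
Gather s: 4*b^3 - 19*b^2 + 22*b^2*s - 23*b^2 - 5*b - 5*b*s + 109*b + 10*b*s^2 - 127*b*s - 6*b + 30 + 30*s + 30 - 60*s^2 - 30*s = 4*b^3 - 42*b^2 + 98*b + s^2*(10*b - 60) + s*(22*b^2 - 132*b) + 60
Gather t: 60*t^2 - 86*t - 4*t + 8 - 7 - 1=60*t^2 - 90*t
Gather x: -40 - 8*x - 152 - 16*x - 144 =-24*x - 336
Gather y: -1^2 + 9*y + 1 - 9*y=0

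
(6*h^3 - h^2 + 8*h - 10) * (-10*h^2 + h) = -60*h^5 + 16*h^4 - 81*h^3 + 108*h^2 - 10*h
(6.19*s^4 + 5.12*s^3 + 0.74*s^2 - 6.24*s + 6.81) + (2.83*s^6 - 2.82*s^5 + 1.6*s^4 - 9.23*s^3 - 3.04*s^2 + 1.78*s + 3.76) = 2.83*s^6 - 2.82*s^5 + 7.79*s^4 - 4.11*s^3 - 2.3*s^2 - 4.46*s + 10.57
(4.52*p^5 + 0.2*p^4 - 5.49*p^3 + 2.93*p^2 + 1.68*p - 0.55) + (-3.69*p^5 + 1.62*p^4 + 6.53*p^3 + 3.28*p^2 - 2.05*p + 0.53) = 0.83*p^5 + 1.82*p^4 + 1.04*p^3 + 6.21*p^2 - 0.37*p - 0.02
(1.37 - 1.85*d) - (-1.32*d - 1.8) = 3.17 - 0.53*d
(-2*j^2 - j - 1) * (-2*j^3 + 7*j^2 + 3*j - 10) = 4*j^5 - 12*j^4 - 11*j^3 + 10*j^2 + 7*j + 10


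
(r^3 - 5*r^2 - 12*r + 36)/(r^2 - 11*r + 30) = (r^2 + r - 6)/(r - 5)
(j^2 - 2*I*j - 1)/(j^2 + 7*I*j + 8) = (j - I)/(j + 8*I)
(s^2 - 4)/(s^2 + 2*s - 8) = (s + 2)/(s + 4)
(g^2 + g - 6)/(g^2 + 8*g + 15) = (g - 2)/(g + 5)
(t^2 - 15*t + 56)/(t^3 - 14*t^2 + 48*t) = (t - 7)/(t*(t - 6))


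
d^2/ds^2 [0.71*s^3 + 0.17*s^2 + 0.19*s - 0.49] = 4.26*s + 0.34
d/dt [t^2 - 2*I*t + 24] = 2*t - 2*I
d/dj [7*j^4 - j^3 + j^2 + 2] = j*(28*j^2 - 3*j + 2)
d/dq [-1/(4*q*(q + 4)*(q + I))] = (q*(q + 4) + q*(q + I) + (q + 4)*(q + I))/(4*q^2*(q + 4)^2*(q + I)^2)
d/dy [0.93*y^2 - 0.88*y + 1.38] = 1.86*y - 0.88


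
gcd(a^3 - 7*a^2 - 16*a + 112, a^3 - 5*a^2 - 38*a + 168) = a^2 - 11*a + 28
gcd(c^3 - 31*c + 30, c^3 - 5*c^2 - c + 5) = c^2 - 6*c + 5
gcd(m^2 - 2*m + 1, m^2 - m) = m - 1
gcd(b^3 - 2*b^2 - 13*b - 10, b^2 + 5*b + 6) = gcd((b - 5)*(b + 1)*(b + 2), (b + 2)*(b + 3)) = b + 2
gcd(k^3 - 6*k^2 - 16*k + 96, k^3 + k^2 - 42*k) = k - 6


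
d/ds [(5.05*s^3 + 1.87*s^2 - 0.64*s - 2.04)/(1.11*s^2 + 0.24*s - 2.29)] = (5.6055*s^4 + 2.424*s^3 - 33.5343*s^2 - 4.0358*s + 1.9552)/(1.2321*s^4 + 0.5328*s^3 - 5.0262*s^2 - 1.0992*s + 5.2441)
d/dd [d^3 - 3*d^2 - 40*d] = 3*d^2 - 6*d - 40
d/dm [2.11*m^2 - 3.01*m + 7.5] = 4.22*m - 3.01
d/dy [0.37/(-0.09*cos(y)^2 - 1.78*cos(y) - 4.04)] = -(0.0666*cos(y) + 0.6586)*sin(y)/(0.09*cos(y)^2 + 1.78*cos(y) + 4.04)^2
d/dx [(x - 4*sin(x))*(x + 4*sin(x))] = 2*x - 16*sin(2*x)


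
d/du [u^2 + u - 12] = 2*u + 1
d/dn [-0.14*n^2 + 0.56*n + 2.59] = 0.56 - 0.28*n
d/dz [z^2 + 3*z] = 2*z + 3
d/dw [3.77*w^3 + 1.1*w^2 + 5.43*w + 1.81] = 11.31*w^2 + 2.2*w + 5.43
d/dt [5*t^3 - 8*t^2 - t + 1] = 15*t^2 - 16*t - 1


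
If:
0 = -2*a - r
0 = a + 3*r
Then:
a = 0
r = 0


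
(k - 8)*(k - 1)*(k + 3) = k^3 - 6*k^2 - 19*k + 24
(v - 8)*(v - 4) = v^2 - 12*v + 32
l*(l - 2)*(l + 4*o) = l^3 + 4*l^2*o - 2*l^2 - 8*l*o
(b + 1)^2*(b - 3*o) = b^3 - 3*b^2*o + 2*b^2 - 6*b*o + b - 3*o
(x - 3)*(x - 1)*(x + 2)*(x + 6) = x^4 + 4*x^3 - 17*x^2 - 24*x + 36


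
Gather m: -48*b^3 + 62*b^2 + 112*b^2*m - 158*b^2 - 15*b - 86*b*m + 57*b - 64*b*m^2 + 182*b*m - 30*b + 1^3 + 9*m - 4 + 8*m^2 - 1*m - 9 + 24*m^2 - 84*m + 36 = -48*b^3 - 96*b^2 + 12*b + m^2*(32 - 64*b) + m*(112*b^2 + 96*b - 76) + 24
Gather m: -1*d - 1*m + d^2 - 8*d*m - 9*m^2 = d^2 - d - 9*m^2 + m*(-8*d - 1)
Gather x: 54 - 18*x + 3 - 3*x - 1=56 - 21*x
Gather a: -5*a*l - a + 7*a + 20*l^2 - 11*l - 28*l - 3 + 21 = a*(6 - 5*l) + 20*l^2 - 39*l + 18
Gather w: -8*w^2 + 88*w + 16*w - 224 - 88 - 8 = -8*w^2 + 104*w - 320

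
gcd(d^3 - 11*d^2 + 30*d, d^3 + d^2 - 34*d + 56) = 1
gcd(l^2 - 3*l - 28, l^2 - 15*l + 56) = l - 7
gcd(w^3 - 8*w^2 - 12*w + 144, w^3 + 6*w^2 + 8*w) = w + 4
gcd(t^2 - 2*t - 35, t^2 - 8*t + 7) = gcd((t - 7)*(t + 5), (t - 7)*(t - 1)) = t - 7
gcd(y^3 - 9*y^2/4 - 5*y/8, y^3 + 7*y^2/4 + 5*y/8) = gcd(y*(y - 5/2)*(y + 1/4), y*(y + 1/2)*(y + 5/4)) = y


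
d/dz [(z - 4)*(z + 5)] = 2*z + 1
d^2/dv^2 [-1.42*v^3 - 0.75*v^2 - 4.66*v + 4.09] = -8.52*v - 1.5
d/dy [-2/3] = 0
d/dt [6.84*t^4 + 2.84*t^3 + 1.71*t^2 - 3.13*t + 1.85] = 27.36*t^3 + 8.52*t^2 + 3.42*t - 3.13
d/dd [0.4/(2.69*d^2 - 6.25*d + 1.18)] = (2.5 - 2.152*d)/(2.69*d^2 - 6.25*d + 1.18)^2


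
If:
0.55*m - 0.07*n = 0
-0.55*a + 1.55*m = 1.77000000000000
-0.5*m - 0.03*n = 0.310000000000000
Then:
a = -4.41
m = -0.42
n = -3.31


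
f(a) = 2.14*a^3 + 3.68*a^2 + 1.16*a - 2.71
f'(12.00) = 1013.96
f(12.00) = 4239.05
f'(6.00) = 276.44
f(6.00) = 598.97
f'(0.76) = 10.46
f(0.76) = 1.24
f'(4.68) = 176.22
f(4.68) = 302.68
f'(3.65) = 113.55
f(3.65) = 154.61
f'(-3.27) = 45.74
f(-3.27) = -41.98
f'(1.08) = 16.60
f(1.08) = 5.53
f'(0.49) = 6.31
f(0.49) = -1.01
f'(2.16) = 47.01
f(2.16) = 38.53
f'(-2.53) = 23.63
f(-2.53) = -16.75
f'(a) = 6.42*a^2 + 7.36*a + 1.16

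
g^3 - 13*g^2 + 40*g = g*(g - 8)*(g - 5)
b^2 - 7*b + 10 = (b - 5)*(b - 2)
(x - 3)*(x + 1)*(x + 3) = x^3 + x^2 - 9*x - 9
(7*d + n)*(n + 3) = 7*d*n + 21*d + n^2 + 3*n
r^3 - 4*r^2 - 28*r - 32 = (r - 8)*(r + 2)^2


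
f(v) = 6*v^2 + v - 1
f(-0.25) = -0.88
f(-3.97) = 89.60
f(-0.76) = 1.71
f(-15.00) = 1334.00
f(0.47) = 0.80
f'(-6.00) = -71.00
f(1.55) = 14.96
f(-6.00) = 209.00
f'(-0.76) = -8.12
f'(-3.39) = -39.68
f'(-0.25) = -2.00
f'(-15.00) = -179.00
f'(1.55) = 19.60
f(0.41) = 0.42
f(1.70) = 18.04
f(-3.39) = 64.56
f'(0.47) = 6.64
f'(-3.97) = -46.64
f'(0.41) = 5.92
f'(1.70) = 21.40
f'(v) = 12*v + 1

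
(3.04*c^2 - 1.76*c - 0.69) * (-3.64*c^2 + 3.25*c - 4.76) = -11.0656*c^4 + 16.2864*c^3 - 17.6788*c^2 + 6.1351*c + 3.2844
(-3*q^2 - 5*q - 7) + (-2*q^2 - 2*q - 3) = -5*q^2 - 7*q - 10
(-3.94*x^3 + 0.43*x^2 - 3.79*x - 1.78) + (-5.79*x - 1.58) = -3.94*x^3 + 0.43*x^2 - 9.58*x - 3.36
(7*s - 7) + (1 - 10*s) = -3*s - 6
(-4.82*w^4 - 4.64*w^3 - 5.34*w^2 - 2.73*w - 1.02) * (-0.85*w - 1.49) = 4.097*w^5 + 11.1258*w^4 + 11.4526*w^3 + 10.2771*w^2 + 4.9347*w + 1.5198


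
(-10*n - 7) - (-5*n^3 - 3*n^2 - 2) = 5*n^3 + 3*n^2 - 10*n - 5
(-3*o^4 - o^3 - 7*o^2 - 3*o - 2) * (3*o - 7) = -9*o^5 + 18*o^4 - 14*o^3 + 40*o^2 + 15*o + 14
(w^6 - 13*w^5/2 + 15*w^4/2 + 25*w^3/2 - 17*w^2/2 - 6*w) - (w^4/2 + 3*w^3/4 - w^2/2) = w^6 - 13*w^5/2 + 7*w^4 + 47*w^3/4 - 8*w^2 - 6*w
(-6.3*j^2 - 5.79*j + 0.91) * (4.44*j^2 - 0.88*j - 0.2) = -27.972*j^4 - 20.1636*j^3 + 10.3956*j^2 + 0.3572*j - 0.182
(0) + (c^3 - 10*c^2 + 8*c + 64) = c^3 - 10*c^2 + 8*c + 64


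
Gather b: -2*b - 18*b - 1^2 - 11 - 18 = -20*b - 30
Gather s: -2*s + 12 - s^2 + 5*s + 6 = -s^2 + 3*s + 18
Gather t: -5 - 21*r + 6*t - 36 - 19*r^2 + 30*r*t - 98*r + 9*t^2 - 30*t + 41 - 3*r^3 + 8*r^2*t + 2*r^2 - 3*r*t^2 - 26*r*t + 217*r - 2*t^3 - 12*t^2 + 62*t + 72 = -3*r^3 - 17*r^2 + 98*r - 2*t^3 + t^2*(-3*r - 3) + t*(8*r^2 + 4*r + 38) + 72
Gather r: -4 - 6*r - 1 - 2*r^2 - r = -2*r^2 - 7*r - 5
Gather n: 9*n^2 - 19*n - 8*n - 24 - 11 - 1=9*n^2 - 27*n - 36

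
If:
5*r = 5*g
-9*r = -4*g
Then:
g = 0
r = 0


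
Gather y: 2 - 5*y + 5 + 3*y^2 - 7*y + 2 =3*y^2 - 12*y + 9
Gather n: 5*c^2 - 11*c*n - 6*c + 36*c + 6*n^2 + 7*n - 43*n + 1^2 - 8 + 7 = 5*c^2 + 30*c + 6*n^2 + n*(-11*c - 36)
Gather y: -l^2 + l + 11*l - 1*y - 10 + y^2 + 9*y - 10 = -l^2 + 12*l + y^2 + 8*y - 20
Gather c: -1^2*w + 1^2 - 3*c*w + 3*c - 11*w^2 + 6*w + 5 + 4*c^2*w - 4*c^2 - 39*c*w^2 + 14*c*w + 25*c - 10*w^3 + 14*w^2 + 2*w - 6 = c^2*(4*w - 4) + c*(-39*w^2 + 11*w + 28) - 10*w^3 + 3*w^2 + 7*w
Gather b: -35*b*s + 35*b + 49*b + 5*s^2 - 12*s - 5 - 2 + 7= b*(84 - 35*s) + 5*s^2 - 12*s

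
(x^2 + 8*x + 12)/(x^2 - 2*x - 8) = (x + 6)/(x - 4)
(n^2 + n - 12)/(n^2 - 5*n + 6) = (n + 4)/(n - 2)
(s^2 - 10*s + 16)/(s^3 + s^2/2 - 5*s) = 2*(s - 8)/(s*(2*s + 5))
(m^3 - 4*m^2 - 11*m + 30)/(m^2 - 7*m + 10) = m + 3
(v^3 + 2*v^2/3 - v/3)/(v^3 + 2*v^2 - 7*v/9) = 3*(v + 1)/(3*v + 7)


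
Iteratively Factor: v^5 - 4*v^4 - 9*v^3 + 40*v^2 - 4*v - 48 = (v + 1)*(v^4 - 5*v^3 - 4*v^2 + 44*v - 48) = (v + 1)*(v + 3)*(v^3 - 8*v^2 + 20*v - 16) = (v - 2)*(v + 1)*(v + 3)*(v^2 - 6*v + 8) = (v - 4)*(v - 2)*(v + 1)*(v + 3)*(v - 2)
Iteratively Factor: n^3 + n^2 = (n + 1)*(n^2) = n*(n + 1)*(n)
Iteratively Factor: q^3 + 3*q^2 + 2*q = (q + 1)*(q^2 + 2*q) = q*(q + 1)*(q + 2)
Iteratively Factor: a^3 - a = (a - 1)*(a^2 + a) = (a - 1)*(a + 1)*(a)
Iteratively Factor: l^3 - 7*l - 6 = (l + 2)*(l^2 - 2*l - 3) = (l - 3)*(l + 2)*(l + 1)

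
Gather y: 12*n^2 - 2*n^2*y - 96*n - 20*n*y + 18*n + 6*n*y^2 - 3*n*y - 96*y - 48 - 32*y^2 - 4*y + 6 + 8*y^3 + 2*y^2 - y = 12*n^2 - 78*n + 8*y^3 + y^2*(6*n - 30) + y*(-2*n^2 - 23*n - 101) - 42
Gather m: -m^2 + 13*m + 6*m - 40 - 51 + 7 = -m^2 + 19*m - 84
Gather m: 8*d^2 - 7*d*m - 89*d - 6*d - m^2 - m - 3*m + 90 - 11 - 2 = 8*d^2 - 95*d - m^2 + m*(-7*d - 4) + 77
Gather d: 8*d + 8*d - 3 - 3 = 16*d - 6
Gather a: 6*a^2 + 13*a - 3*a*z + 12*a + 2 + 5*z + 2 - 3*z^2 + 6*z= 6*a^2 + a*(25 - 3*z) - 3*z^2 + 11*z + 4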